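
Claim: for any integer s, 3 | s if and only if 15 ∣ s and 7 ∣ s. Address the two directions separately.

The forward direction fails; the converse holds.

(→) This fails: take s = 3. Certainly 3 ∣ 3, but 15 ∤ 3.

(←) Suppose 15 ∣ s and 7 ∣ s. Any common multiple of 15 and 7 is a multiple of their lcm; here gcd(15, 7) = 1, so lcm(15, 7) = 15·7 = 105, so 105 ∣ s. Since 3 ∣ 105, it follows that 3 ∣ s.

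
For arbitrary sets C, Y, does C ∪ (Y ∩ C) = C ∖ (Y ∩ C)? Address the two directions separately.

Only the reverse inclusion holds.

Reverse inclusion. Let x ∈ C ∖ (Y ∩ C). Then x ∈ C and x ∉ Y, from which x ∈ C ∪ (Y ∩ C).

Forward inclusion. This inclusion fails. Take C = {1}, Y = {1}; then 1 ∈ C ∪ (Y ∩ C) but 1 ∉ C ∖ (Y ∩ C).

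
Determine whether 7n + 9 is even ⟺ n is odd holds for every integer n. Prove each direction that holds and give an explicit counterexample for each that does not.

The biconditional holds.

(⇒) Suppose 7n + 9 is even. Since 7 is odd, 7n and n have the same parity, so 7n + 9 ≡ n + 9 (mod 2). As 9 is odd, 7n + 9 is even exactly when n is odd. Thus n is odd.

(⇐) Conversely, suppose n is odd; write n = 2j + 1. Then 7n + 9 = 7·(2j + 1) + 9 = 2·7j + 16, which is even.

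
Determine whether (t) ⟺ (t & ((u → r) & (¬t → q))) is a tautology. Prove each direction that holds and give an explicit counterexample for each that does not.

The forward direction fails; the converse holds.

(⇒) This fails. Under q = F, t = T, r = F, u = T, the left side is true but the right side is false.

(⇐) Assume the antecedent. If t is true, t reduces to true regardless of the other variables. If t is false, the antecedent cannot hold. Either way t holds.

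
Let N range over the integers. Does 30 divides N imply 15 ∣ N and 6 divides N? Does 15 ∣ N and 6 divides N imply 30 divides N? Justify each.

Both directions hold.

(←) Suppose 15 ∣ N and 6 ∣ N. Any common multiple of 15 and 6 is a multiple of their lcm; here lcm(15, 6) = 15·6/gcd(15, 6) = 90/3 = 30, so 30 ∣ N.

(→) If 30 ∣ N, write N = 30q. Since 30 = 2·15, N = 15·(2q), so 15 ∣ N; and since 30 = 5·6, N = 6·(5q), so 6 ∣ N.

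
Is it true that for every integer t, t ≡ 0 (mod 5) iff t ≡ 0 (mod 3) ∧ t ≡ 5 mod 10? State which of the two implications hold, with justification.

Not equivalent: only (⇐) holds.

(⇐) If t ≡ 0 (mod 3) and t ≡ 5 (mod 10), then by the Chinese remainder theorem t ≡ 15 (mod 30). Since 15 ≡ 0 (mod 5) and 5 ∣ 30, we get t ≡ 0 (mod 5).

(⇒) This fails: t = 0 gives 0 ≡ 0 (mod 5) but 0 ≡ 0 (mod 10), so the conjunction on the right does not hold.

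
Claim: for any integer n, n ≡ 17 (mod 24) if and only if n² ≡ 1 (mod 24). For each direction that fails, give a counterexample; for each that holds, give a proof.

Not equivalent: only (⇒) holds.

(→) Suppose n ≡ 17 (mod 24). Write n = 24j + 17. Then (24j + 17)² = 576j² + 816j + 289 = 24(24j² + 34j + 12) + 1, so n² ≡ 1 (mod 24).

(←) This fails: take n = 1. Then 1² = 1 ≡ 1 (mod 24), yet 1 ≡ 1 (mod 24), not 17.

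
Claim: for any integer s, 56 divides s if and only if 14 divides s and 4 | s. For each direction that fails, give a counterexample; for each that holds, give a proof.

The forward direction holds; the converse fails.

(→) If 56 ∣ s, write s = 56q. Since 56 = 4·14, s = 14·(4q), so 14 ∣ s; and since 56 = 14·4, s = 4·(14q), so 4 ∣ s.

(←) This fails: take s = 28. Both 14 ∣ 28 and 4 ∣ 28, yet 28 is not a multiple of 56 (since 28 = 0·56 + 28), so 56 ∤ 28.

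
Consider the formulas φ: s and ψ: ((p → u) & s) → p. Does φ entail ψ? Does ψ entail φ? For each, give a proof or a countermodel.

Forward direction. This fails. Under s = T, u = F, p = F, the left side is true but the right side is false.

Converse. This fails. Under s = F, u = F, p = F, the left side is false but the right side is true.

Both directions fail.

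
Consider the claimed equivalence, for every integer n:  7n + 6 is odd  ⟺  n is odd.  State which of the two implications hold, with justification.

The biconditional holds.

[⇒] Suppose 7n + 6 is odd. Since 7 is odd, 7n and n have the same parity, so 7n + 6 ≡ n + 6 (mod 2). As 6 is even, 7n + 6 is odd exactly when n is odd. Thus n is odd.

[⇐] Conversely, suppose n is odd; write n = 2j + 1. Then 7n + 6 = 7·(2j + 1) + 6 = 2·7j + 13, which is odd.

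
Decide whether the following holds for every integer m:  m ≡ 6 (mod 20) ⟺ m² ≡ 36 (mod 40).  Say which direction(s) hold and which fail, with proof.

Only the forward implication holds.

(→) Suppose m ≡ 6 (mod 20). Working modulo 40, m ∈ {6, 26}; for each such r, r² ≡ 36 (mod 40).

(←) This fails: take m = 14. Then 14² = 196 ≡ 36 (mod 40), yet 14 ≡ 14 (mod 20), not 6.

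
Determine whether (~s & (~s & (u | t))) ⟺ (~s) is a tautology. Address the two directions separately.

Converse. This fails. Under u = F, t = F, s = F, the left side is false but the right side is true.

Forward direction. Assume the antecedent. If u is true, the antecedent forces (u = T, t = F, s = F) or (u = T, t = T, s = F), and ~s holds there. If u is false, the antecedent forces (u = F, t = T, s = F), and ~s holds there. Either way ~s holds.

The forward direction holds; the converse fails.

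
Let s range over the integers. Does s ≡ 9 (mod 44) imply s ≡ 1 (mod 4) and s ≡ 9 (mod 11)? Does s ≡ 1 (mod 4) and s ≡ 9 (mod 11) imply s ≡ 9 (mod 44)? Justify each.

Both directions hold.

(⇐) If s ≡ 1 (mod 4) and s ≡ 9 (mod 11), then by the Chinese remainder theorem s ≡ 9 (mod 44). This is exactly s ≡ 9 (mod 44).

(⇒) Suppose s ≡ 9 (mod 44); write s = 44j + 9. Since 4 ∣ 44, reducing mod 4 gives s ≡ 9 ≡ 1 (mod 4); since 11 ∣ 44, reducing mod 11 gives s ≡ 9 (mod 11).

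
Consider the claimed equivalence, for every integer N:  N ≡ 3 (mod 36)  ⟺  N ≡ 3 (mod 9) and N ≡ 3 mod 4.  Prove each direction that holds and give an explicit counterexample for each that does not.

[⇒] Suppose N ≡ 3 (mod 36); write N = 36j + 3. Since 9 ∣ 36, reducing mod 9 gives N ≡ 3 (mod 9); since 4 ∣ 36, reducing mod 4 gives N ≡ 3 (mod 4).

[⇐] Conversely, if N ≡ 3 (mod 9) and N ≡ 3 (mod 4), then by the Chinese remainder theorem N ≡ 3 (mod 36). This is exactly N ≡ 3 (mod 36).

The biconditional holds.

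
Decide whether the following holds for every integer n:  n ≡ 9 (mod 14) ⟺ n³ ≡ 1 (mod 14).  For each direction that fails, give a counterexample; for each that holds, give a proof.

(⟹) Suppose n ≡ 9 (mod 14). Write n = 14j + 9. Then (14j + 9)³ = 2744j³ + 5292j² + 3402j + 729 = 14(196j³ + 378j² + 243j + 52) + 1, so n³ ≡ 1 (mod 14).

(⟸) This fails: take n = 1. Then 1³ = 1 ≡ 1 (mod 14), yet 1 ≡ 1 (mod 14), not 9.

Only the forward direction holds.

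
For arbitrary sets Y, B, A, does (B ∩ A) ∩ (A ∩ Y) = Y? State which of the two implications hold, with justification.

Reverse inclusion. This inclusion fails. Take Y = {1}, B = ∅, A = ∅; then 1 ∈ Y but 1 ∉ (B ∩ A) ∩ (A ∩ Y).

Forward inclusion. Let x ∈ (B ∩ A) ∩ (A ∩ Y). Then x ∈ Y ∩ B ∩ A, from which x ∈ Y.

(⊆) holds; (⊇) fails.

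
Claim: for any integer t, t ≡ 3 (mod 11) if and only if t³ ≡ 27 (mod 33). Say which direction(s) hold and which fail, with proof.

(⇒) fails; (⇐) holds.

(→) This fails: take t = 14. Then 14 ≡ 3 (mod 11), but 14³ = 2744 ≡ 5 (mod 33), not 27.

(←) Conversely, the residues r modulo 33 with r³ ≡ 27 (mod 33) are exactly {3}, and each is ≡ 3 (mod 11).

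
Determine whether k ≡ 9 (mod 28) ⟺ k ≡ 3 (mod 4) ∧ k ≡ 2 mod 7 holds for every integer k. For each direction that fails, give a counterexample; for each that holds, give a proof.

(→) This fails: k = 9 gives 9 ≡ 9 (mod 28) but 9 ≡ 1 (mod 4), so the conjunction on the right does not hold.

(←) This fails: k = 23 satisfies both congruences on the right (23 ≡ 3 mod 4 and 23 ≡ 2 mod 7) yet 23 ≡ 23 (mod 28), not 9.

Neither implication holds.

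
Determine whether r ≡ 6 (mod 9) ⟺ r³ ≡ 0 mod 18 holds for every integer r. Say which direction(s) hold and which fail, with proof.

Neither direction holds.

(⟹) This fails: take r = 15. Then 15 ≡ 6 (mod 9), but 15³ = 3375 ≡ 9 (mod 18), not 0.

(⟸) This fails: take r = 0. Then 0³ = 0 ≡ 0 (mod 18), yet 0 ≡ 0 (mod 9), not 6.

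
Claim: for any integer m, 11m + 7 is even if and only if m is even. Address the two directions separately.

Forward direction. This fails: m = 3 gives 11m + 7 = 40, which is even, but 3 is odd, not even.

Converse. This also fails: m = 2 is even, but 11m + 7 = 29 is odd, not even.

Neither implication holds.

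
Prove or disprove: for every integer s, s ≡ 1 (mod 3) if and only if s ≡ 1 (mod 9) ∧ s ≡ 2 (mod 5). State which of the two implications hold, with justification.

[⇒] This fails: s = 1 gives 1 ≡ 1 (mod 3) but 1 ≡ 1 (mod 5), so the conjunction on the right does not hold.

[⇐] Conversely, if s ≡ 1 (mod 9) and s ≡ 2 (mod 5), then by the Chinese remainder theorem s ≡ 37 (mod 45). Since 37 ≡ 1 (mod 3) and 3 ∣ 45, we get s ≡ 1 (mod 3).

(⇒) fails; (⇐) holds.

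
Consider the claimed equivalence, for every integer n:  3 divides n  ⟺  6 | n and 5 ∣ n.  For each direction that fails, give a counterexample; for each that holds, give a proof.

(⇒) fails; (⇐) holds.

(⇒) This fails: take n = 3. Certainly 3 ∣ 3, but 6 ∤ 3.

(⇐) Suppose 6 ∣ n and 5 ∣ n. Any common multiple of 6 and 5 is a multiple of their lcm; here gcd(6, 5) = 1, so lcm(6, 5) = 6·5 = 30, so 30 ∣ n. Since 3 ∣ 30, it follows that 3 ∣ n.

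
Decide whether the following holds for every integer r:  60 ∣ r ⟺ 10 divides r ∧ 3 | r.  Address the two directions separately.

Forward direction. If 60 ∣ r, write r = 60q. Since 60 = 6·10, r = 10·(6q), so 10 ∣ r; and since 60 = 20·3, r = 3·(20q), so 3 ∣ r.

Converse. This fails: take r = 30. Both 10 ∣ 30 and 3 ∣ 30, yet 30 is not a multiple of 60 (since 30 = 0·60 + 30), so 60 ∤ 30.

Not equivalent: only (⇒) holds.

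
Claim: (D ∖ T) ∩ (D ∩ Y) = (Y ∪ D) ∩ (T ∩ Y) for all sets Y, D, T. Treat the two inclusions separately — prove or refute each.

Forward inclusion. This inclusion fails. Take Y = {1}, D = {1}, T = ∅; then 1 ∈ (D ∖ T) ∩ (D ∩ Y) but 1 ∉ (Y ∪ D) ∩ (T ∩ Y).

Reverse inclusion. This inclusion fails. Take Y = {1}, D = ∅, T = {1}; then 1 ∈ (Y ∪ D) ∩ (T ∩ Y) but 1 ∉ (D ∖ T) ∩ (D ∩ Y).

Both inclusions fail.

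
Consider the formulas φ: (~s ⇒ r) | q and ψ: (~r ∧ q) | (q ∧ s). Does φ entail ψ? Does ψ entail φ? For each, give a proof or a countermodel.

Only the reverse direction holds.

(⇒) This fails. Under q = F, r = T, s = F, the left side is true but the right side is false.

(⇐) Assume the antecedent. If q is true, (~s ⇒ r) | q reduces to true regardless of the other variables. If q is false, the antecedent cannot hold. Either way (~s ⇒ r) | q holds.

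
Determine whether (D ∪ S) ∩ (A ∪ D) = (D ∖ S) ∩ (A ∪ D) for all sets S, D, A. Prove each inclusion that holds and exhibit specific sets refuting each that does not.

(⊆) This inclusion fails. Take S = {1}, D = {1}, A = ∅; then 1 ∈ (D ∪ S) ∩ (A ∪ D) but 1 ∉ (D ∖ S) ∩ (A ∪ D).

(⊇) Let x ∈ (D ∖ S) ∩ (A ∪ D). Then either x ∈ D and x ∉ S, A; or x ∈ D ∩ A and x ∉ S. In each case x ∈ (D ∪ S) ∩ (A ∪ D), so (D ∖ S) ∩ (A ∪ D) ⊆ (D ∪ S) ∩ (A ∪ D).

The sets are not equal: only the reverse inclusion holds.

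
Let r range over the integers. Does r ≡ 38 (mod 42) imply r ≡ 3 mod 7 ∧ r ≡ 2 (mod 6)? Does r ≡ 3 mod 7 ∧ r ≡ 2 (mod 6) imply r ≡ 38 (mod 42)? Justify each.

Both directions hold; the statement is true.

[⇒] Suppose r ≡ 38 (mod 42); write r = 42j + 38. Since 7 ∣ 42, reducing mod 7 gives r ≡ 38 ≡ 3 (mod 7); since 6 ∣ 42, reducing mod 6 gives r ≡ 38 ≡ 2 (mod 6).

[⇐] Conversely, if r ≡ 3 (mod 7) and r ≡ 2 (mod 6), then by the Chinese remainder theorem r ≡ 38 (mod 42). This is exactly r ≡ 38 (mod 42).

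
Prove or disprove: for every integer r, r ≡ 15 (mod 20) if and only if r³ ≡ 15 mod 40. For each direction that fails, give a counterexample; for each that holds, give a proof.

Converse. The residues r modulo 40 with r³ ≡ 15 (mod 40) are exactly {15}, and each is ≡ 15 (mod 20).

Forward direction. This fails: take r = 35. Then 35 ≡ 15 (mod 20), but 35³ = 42875 ≡ 35 (mod 40), not 15.

Only the reverse direction holds.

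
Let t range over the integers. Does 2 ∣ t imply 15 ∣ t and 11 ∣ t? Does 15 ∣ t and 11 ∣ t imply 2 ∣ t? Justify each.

(⇒) This fails: take t = 2. Certainly 2 ∣ 2, but 15 ∤ 2.

(⇐) This fails: take t = 165. Both 15 ∣ 165 and 11 ∣ 165, yet 165 is not a multiple of 2 (since 165 = 82·2 + 1), so 2 ∤ 165.

(⇒) fails and (⇐) fails.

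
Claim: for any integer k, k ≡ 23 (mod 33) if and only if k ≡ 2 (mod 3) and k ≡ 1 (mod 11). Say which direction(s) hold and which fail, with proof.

Equivalent; both directions hold.

(→) Suppose k ≡ 23 (mod 33); write k = 33j + 23. Since 3 ∣ 33, reducing mod 3 gives k ≡ 23 ≡ 2 (mod 3); since 11 ∣ 33, reducing mod 11 gives k ≡ 23 ≡ 1 (mod 11).

(←) Conversely, if k ≡ 2 (mod 3) and k ≡ 1 (mod 11), then by the Chinese remainder theorem k ≡ 23 (mod 33). This is exactly k ≡ 23 (mod 33).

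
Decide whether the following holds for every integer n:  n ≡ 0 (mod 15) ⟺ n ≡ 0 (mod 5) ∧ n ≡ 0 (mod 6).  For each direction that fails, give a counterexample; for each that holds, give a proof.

Only the reverse direction holds.

[⇒] This fails: n = 15 gives 15 ≡ 0 (mod 15) but 15 ≡ 3 (mod 6), so the conjunction on the right does not hold.

[⇐] Conversely, if n ≡ 0 (mod 5) and n ≡ 0 (mod 6), then by the Chinese remainder theorem n ≡ 0 (mod 30). Since 0 ≡ 0 (mod 15) and 15 ∣ 30, we get n ≡ 0 (mod 15).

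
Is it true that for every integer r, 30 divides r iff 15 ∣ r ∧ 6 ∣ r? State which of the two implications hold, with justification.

Both implications hold.

[⇐] Suppose 15 ∣ r and 6 ∣ r. Any common multiple of 15 and 6 is a multiple of their lcm; here lcm(15, 6) = 15·6/gcd(15, 6) = 90/3 = 30, so 30 ∣ r.

[⇒] If 30 ∣ r, write r = 30q. Since 30 = 2·15, r = 15·(2q), so 15 ∣ r; and since 30 = 5·6, r = 6·(5q), so 6 ∣ r.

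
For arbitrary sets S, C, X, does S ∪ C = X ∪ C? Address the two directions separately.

(⟹) This inclusion fails. Take S = {1}, C = ∅, X = ∅; then 1 ∈ S ∪ C but 1 ∉ X ∪ C.

(⟸) This inclusion fails. Take S = ∅, C = ∅, X = {1}; then 1 ∈ X ∪ C but 1 ∉ S ∪ C.

(⊆) fails and (⊇) fails.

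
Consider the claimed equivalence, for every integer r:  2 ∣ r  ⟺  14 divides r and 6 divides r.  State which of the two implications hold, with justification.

Only the reverse direction holds.

Forward direction. This fails: take r = 2. Certainly 2 ∣ 2, but 14 ∤ 2.

Converse. Suppose 14 ∣ r and 6 ∣ r. Any common multiple of 14 and 6 is a multiple of their lcm; here lcm(14, 6) = 14·6/gcd(14, 6) = 84/2 = 42, so 42 ∣ r. Since 2 ∣ 42, it follows that 2 ∣ r.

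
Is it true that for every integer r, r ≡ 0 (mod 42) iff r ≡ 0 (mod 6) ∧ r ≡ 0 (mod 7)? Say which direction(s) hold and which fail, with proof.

Both directions hold; the statement is true.

[⇒] Suppose r ≡ 0 (mod 42); write r = 42j + 0. Since 6 ∣ 42, reducing mod 6 gives r ≡ 0 (mod 6); since 7 ∣ 42, reducing mod 7 gives r ≡ 0 (mod 7).

[⇐] Conversely, if r ≡ 0 (mod 6) and r ≡ 0 (mod 7), then by the Chinese remainder theorem r ≡ 0 (mod 42). This is exactly r ≡ 0 (mod 42).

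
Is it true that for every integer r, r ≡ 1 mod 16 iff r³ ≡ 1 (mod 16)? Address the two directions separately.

[⇒] Suppose r ≡ 1 mod 16. Write r = 16j + 1. Then (16j + 1)³ = 4096j³ + 768j² + 48j + 1 = 16(256j³ + 48j² + 3j) + 1, so r³ ≡ 1 (mod 16).

[⇐] Conversely, suppose r³ ≡ 1 (mod 16). The only residue r in {0, …, 15} with r³ ≡ 1 (mod 16) is r = 1, so r ≡ 1 (mod 16).

Both implications hold.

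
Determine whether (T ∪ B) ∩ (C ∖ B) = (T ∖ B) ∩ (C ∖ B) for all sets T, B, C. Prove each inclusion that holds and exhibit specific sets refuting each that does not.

(⟹) Let x ∈ (T ∪ B) ∩ (C ∖ B). Then x ∈ T ∩ C and x ∉ B, from which x ∈ (T ∖ B) ∩ (C ∖ B).

(⟸) Let x ∈ (T ∖ B) ∩ (C ∖ B). Then x ∈ T ∩ C and x ∉ B, from which x ∈ (T ∪ B) ∩ (C ∖ B).

Both inclusions hold; the sets are equal.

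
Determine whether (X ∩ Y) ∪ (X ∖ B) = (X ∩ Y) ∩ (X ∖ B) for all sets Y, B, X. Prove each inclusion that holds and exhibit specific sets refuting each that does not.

(⟹) This inclusion fails. Take Y = ∅, B = ∅, X = {1}; then 1 ∈ (X ∩ Y) ∪ (X ∖ B) but 1 ∉ (X ∩ Y) ∩ (X ∖ B).

(⟸) Let x ∈ (X ∩ Y) ∩ (X ∖ B). Then x ∈ Y ∩ X and x ∉ B, from which x ∈ (X ∩ Y) ∪ (X ∖ B).

Only the reverse inclusion holds.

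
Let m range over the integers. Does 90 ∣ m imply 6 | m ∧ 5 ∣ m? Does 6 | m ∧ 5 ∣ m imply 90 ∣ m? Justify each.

(⇒) holds; (⇐) fails.

[⇒] If 90 ∣ m, write m = 90q. Since 90 = 15·6, m = 6·(15q), so 6 ∣ m; and since 90 = 18·5, m = 5·(18q), so 5 ∣ m.

[⇐] This fails: take m = 30. Both 6 ∣ 30 and 5 ∣ 30, yet 30 is not a multiple of 90 (since 30 = 0·90 + 30), so 90 ∤ 30.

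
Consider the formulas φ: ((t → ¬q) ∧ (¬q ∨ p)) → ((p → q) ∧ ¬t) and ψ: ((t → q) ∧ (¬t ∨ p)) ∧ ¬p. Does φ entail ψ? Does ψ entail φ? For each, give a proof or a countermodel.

Only the reverse direction holds.

(⇒) This fails. Under t = T, p = F, q = T, the left side is true but the right side is false.

(⇐) Assume the antecedent. If t is true, the antecedent cannot hold. If t is false, the antecedent forces (t = F, p = F, q = F) or (t = F, p = F, q = T), and the consequent holds there. Either way the consequent holds.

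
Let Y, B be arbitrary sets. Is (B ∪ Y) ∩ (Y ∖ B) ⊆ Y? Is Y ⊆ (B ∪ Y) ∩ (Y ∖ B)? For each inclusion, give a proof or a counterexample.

The sets are not equal: only the forward inclusion holds.

(⟹) Let x ∈ (B ∪ Y) ∩ (Y ∖ B). Then x ∈ Y and x ∉ B, from which x ∈ Y.

(⟸) This inclusion fails. Take Y = {1}, B = {1}; then 1 ∈ Y but 1 ∉ (B ∪ Y) ∩ (Y ∖ B).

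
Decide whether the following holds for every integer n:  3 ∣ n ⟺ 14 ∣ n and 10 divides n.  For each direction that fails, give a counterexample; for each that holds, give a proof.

(⇒) fails and (⇐) fails.

(⇒) This fails: take n = 3. Certainly 3 ∣ 3, but 14 ∤ 3.

(⇐) This fails: take n = 70. Both 14 ∣ 70 and 10 ∣ 70, yet 70 is not a multiple of 3 (since 70 = 23·3 + 1), so 3 ∤ 70.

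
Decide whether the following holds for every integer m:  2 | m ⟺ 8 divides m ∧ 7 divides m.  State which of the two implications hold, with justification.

Not equivalent: only (⇐) holds.

Forward direction. This fails: take m = 2. Certainly 2 ∣ 2, but 8 ∤ 2.

Converse. Suppose 8 ∣ m and 7 ∣ m. Any common multiple of 8 and 7 is a multiple of their lcm; here gcd(8, 7) = 1, so lcm(8, 7) = 8·7 = 56, so 56 ∣ m. Since 2 ∣ 56, it follows that 2 ∣ m.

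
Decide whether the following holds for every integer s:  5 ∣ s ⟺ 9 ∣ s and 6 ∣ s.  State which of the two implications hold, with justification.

[⇒] This fails: take s = 5. Certainly 5 ∣ 5, but 9 ∤ 5.

[⇐] This fails: take s = 18. Both 9 ∣ 18 and 6 ∣ 18, yet 18 is not a multiple of 5 (since 18 = 3·5 + 3), so 5 ∤ 18.

Neither implication holds.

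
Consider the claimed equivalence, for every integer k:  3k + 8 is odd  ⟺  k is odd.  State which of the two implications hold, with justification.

Converse. Suppose k is odd; write k = 2j + 1. Then 3k + 8 = 3·(2j + 1) + 8 = 2·3j + 11, which is odd.

Forward direction. Suppose 3k + 8 is odd. Since 3 is odd, 3k and k have the same parity, so 3k + 8 ≡ k + 8 (mod 2). As 8 is even, 3k + 8 is odd exactly when k is odd. Thus k is odd.

Both implications hold.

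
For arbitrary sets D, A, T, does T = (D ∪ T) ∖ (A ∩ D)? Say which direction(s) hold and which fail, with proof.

(⟹) This inclusion fails. Take D = {1}, A = {1}, T = {1}; then 1 ∈ T but 1 ∉ (D ∪ T) ∖ (A ∩ D).

(⟸) This inclusion fails. Take D = {1}, A = ∅, T = ∅; then 1 ∈ (D ∪ T) ∖ (A ∩ D) but 1 ∉ T.

(⊆) fails and (⊇) fails.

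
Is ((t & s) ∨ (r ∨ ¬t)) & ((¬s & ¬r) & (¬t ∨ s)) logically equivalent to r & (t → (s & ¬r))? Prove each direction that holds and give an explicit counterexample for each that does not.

Both directions fail.

(⟹) This fails. Under r = F, t = F, s = F, the left side is true but the right side is false.

(⟸) This fails. Under r = T, t = F, s = F, the left side is false but the right side is true.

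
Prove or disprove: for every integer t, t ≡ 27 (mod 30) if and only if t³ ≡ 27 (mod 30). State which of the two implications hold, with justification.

(⟹) This fails: take t = 27. Then 27 ≡ 27 (mod 30), but 27³ = 19683 ≡ 3 (mod 30), not 27.

(⟸) This fails: take t = 3. Then 3³ = 27 ≡ 27 (mod 30), yet 3 ≡ 3 (mod 30), not 27.

(⇒) fails and (⇐) fails.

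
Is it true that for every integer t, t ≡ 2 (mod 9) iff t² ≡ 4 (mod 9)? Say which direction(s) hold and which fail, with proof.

The forward direction holds; the converse fails.

(⇐) This fails: take t = 7. Then 7² = 49 ≡ 4 (mod 9), yet 7 ≡ 7 (mod 9), not 2.

(⇒) Suppose t ≡ 2 (mod 9). Write t = 9j + 2. Then (9j + 2)² = 81j² + 36j + 4 = 9(9j² + 4j) + 4, so t² ≡ 4 (mod 9).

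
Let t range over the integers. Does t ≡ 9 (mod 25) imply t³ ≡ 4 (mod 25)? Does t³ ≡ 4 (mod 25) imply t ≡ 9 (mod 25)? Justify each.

(⇐) Suppose t³ ≡ 4 (mod 25). The only residue r in {0, …, 24} with r³ ≡ 4 (mod 25) is r = 9, so t ≡ 9 (mod 25).

(⇒) Suppose t ≡ 9 (mod 25). Write t = 25j + 9. Then (25j + 9)³ = 15625j³ + 16875j² + 6075j + 729 = 25(625j³ + 675j² + 243j + 29) + 4, so t³ ≡ 4 (mod 25).

Both directions hold; the statement is true.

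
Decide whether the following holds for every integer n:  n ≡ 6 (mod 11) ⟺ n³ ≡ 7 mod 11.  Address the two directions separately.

Both directions hold; the statement is true.

[⇒] Suppose n ≡ 6 (mod 11). Write n = 11j + 6. Then (11j + 6)³ = 1331j³ + 2178j² + 1188j + 216 = 11(121j³ + 198j² + 108j + 19) + 7, so n³ ≡ 7 (mod 11).

[⇐] Conversely, suppose n³ ≡ 7 (mod 11). The only residue r in {0, …, 10} with r³ ≡ 7 (mod 11) is r = 6, so n ≡ 6 (mod 11).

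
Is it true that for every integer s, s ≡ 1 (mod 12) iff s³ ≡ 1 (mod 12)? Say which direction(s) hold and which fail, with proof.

(⟹) Suppose s ≡ 1 (mod 12). Write s = 12j + 1. Then (12j + 1)³ = 1728j³ + 432j² + 36j + 1 = 12(144j³ + 36j² + 3j) + 1, so s³ ≡ 1 (mod 12).

(⟸) For the converse, argue contrapositively. If s ≢ 1 (mod 12), then s is congruent to one of 0, 2, 3, 4, 5, 6, 7, 8, 9, 10, 11 modulo 12, and these give s³ ≡ 0, 8, 3, 4, 5, 0, 7, 8, 9, 4, 11 respectively — never 1.

Both directions hold; the statement is true.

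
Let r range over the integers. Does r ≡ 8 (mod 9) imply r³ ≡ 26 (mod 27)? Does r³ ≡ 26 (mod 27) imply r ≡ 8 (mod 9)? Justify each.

Equivalent; both directions hold.

Forward direction. Suppose r ≡ 8 (mod 9). Working modulo 27, r ∈ {8, 17, 26}; for each such r, r³ ≡ 26 (mod 27).

Converse. The residues r modulo 27 with r³ ≡ 26 (mod 27) are exactly {8, 17, 26}, and each is ≡ 8 (mod 9).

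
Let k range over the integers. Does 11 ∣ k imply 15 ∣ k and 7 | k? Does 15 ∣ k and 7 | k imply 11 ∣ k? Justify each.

Neither implication holds.

(⟹) This fails: take k = 11. Certainly 11 ∣ 11, but 15 ∤ 11.

(⟸) This fails: take k = 105. Both 15 ∣ 105 and 7 ∣ 105, yet 105 is not a multiple of 11 (since 105 = 9·11 + 6), so 11 ∤ 105.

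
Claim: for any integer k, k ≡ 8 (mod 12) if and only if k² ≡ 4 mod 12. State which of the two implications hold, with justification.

Not equivalent: only (⇒) holds.

Forward direction. Suppose k ≡ 8 (mod 12). Write k = 12j + 8. Then (12j + 8)² = 144j² + 192j + 64 = 12(12j² + 16j + 5) + 4, so k² ≡ 4 (mod 12).

Converse. This fails: take k = 2. Then 2² = 4 ≡ 4 (mod 12), yet 2 ≡ 2 (mod 12), not 8.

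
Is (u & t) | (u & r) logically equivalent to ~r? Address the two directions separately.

(→) This fails. Under t = F, r = T, u = T, the left side is true but the right side is false.

(←) This fails. Under t = F, r = F, u = F, the left side is false but the right side is true.

(⇒) fails and (⇐) fails.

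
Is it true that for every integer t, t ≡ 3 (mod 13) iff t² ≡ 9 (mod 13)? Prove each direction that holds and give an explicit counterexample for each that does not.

(←) This fails: take t = 10. Then 10² = 100 ≡ 9 (mod 13), yet 10 ≡ 10 (mod 13), not 3.

(→) Suppose t ≡ 3 (mod 13). Write t = 13j + 3. Then (13j + 3)² = 169j² + 78j + 9 = 13(13j² + 6j) + 9, so t² ≡ 9 (mod 13).

(⇒) holds; (⇐) fails.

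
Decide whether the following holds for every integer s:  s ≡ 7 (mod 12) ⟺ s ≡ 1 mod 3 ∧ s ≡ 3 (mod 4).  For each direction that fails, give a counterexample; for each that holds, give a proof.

(←) If s ≡ 1 (mod 3) and s ≡ 3 (mod 4), then by the Chinese remainder theorem s ≡ 7 (mod 12). This is exactly s ≡ 7 (mod 12).

(→) Suppose s ≡ 7 (mod 12); write s = 12j + 7. Since 3 ∣ 12, reducing mod 3 gives s ≡ 7 ≡ 1 (mod 3); since 4 ∣ 12, reducing mod 4 gives s ≡ 7 ≡ 3 (mod 4).

Both directions hold; the statement is true.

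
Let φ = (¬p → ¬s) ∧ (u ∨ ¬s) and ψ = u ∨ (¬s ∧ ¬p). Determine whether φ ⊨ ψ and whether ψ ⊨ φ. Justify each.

[⇒] This fails. Under p = T, u = F, s = F, the left side is true but the right side is false.

[⇐] This fails. Under p = F, u = T, s = T, the left side is false but the right side is true.

(⇒) fails and (⇐) fails.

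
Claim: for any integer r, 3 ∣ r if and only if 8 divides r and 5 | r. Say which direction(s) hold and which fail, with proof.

(→) This fails: take r = 3. Certainly 3 ∣ 3, but 8 ∤ 3.

(←) This fails: take r = 40. Both 8 ∣ 40 and 5 ∣ 40, yet 40 is not a multiple of 3 (since 40 = 13·3 + 1), so 3 ∤ 40.

Both directions fail.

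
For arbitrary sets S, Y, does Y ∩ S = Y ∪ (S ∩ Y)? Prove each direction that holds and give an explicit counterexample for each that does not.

Only the forward inclusion holds.

(⊇) This inclusion fails. Take S = ∅, Y = {1}; then 1 ∈ Y ∪ (S ∩ Y) but 1 ∉ Y ∩ S.

(⊆) Let x ∈ Y ∩ S. Then x ∈ S ∩ Y, from which x ∈ Y ∪ (S ∩ Y).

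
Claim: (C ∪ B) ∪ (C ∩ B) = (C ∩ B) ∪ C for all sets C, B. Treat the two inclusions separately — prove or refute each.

The sets are not equal: only the reverse inclusion holds.

Forward inclusion. This inclusion fails. Take C = ∅, B = {1}; then 1 ∈ (C ∪ B) ∪ (C ∩ B) but 1 ∉ (C ∩ B) ∪ C.

Reverse inclusion. Let x ∈ (C ∩ B) ∪ C. Then either x ∈ C and x ∉ B; or x ∈ C ∩ B. In each case x ∈ (C ∪ B) ∪ (C ∩ B), so (C ∩ B) ∪ C ⊆ (C ∪ B) ∪ (C ∩ B).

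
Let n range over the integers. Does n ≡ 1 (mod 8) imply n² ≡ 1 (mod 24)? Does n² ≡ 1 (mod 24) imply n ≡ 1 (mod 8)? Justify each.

[⇒] This fails: take n = 9. Then 9 ≡ 1 (mod 8), but 9² = 81 ≡ 9 (mod 24), not 1.

[⇐] This fails: take n = 5. Then 5² = 25 ≡ 1 (mod 24), yet 5 ≡ 5 (mod 8), not 1.

(⇒) fails and (⇐) fails.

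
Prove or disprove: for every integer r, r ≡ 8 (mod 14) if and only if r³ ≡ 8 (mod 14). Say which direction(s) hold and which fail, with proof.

Converse. This fails: take r = 2. Then 2³ = 8 ≡ 8 (mod 14), yet 2 ≡ 2 (mod 14), not 8.

Forward direction. Suppose r ≡ 8 (mod 14). Write r = 14j + 8. Then (14j + 8)³ = 2744j³ + 4704j² + 2688j + 512 = 14(196j³ + 336j² + 192j + 36) + 8, so r³ ≡ 8 (mod 14).

Only the forward implication holds.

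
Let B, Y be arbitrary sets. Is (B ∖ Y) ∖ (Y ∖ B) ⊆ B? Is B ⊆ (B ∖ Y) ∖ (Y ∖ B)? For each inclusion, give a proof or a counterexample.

Reverse inclusion. This inclusion fails. Take B = {1}, Y = {1}; then 1 ∈ B but 1 ∉ (B ∖ Y) ∖ (Y ∖ B).

Forward inclusion. Let x ∈ (B ∖ Y) ∖ (Y ∖ B). Then x ∈ B and x ∉ Y, from which x ∈ B.

The sets are not equal: only the forward inclusion holds.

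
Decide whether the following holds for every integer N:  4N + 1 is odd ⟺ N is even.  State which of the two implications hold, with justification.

Only the converse holds.

Converse. Suppose N is even. Since 4 is even, 4N is even for every N, so 4N + 1 has the same parity as 1, which is odd. Hence 4N + 1 is odd.

Forward direction. This fails: take N = 7. Then 4N + 1 = 29, which is odd, yet N = 7 is odd, not even.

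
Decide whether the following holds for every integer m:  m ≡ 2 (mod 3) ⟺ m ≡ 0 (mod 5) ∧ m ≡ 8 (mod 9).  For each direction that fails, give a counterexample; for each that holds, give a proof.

The forward direction fails; the converse holds.

Forward direction. This fails: m = 32 gives 32 ≡ 2 (mod 3) but 32 ≡ 2 (mod 5), so the conjunction on the right does not hold.

Converse. If m ≡ 0 (mod 5) and m ≡ 8 (mod 9), then by the Chinese remainder theorem m ≡ 35 (mod 45). Since 35 ≡ 2 (mod 3) and 3 ∣ 45, we get m ≡ 2 (mod 3).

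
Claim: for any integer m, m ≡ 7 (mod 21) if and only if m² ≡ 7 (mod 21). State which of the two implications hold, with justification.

The forward direction holds; the converse fails.

(⟹) Suppose m ≡ 7 (mod 21). Write m = 21j + 7. Then (21j + 7)² = 441j² + 294j + 49 = 21(21j² + 14j + 2) + 7, so m² ≡ 7 (mod 21).

(⟸) This fails: take m = 14. Then 14² = 196 ≡ 7 (mod 21), yet 14 ≡ 14 (mod 21), not 7.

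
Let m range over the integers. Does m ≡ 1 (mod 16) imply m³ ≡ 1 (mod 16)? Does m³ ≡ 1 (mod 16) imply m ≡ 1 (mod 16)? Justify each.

Both implications hold.

(⟹) Suppose m ≡ 1 (mod 16). Write m = 16j + 1. Then (16j + 1)³ = 4096j³ + 768j² + 48j + 1 = 16(256j³ + 48j² + 3j) + 1, so m³ ≡ 1 (mod 16).

(⟸) Conversely, suppose m³ ≡ 1 (mod 16). The only residue r in {0, …, 15} with r³ ≡ 1 (mod 16) is r = 1, so m ≡ 1 (mod 16).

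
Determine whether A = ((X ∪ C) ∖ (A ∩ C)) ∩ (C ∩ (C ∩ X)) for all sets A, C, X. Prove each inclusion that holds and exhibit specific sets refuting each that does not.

Forward inclusion. This inclusion fails. Take A = {1}, C = ∅, X = ∅; then 1 ∈ A but 1 ∉ ((X ∪ C) ∖ (A ∩ C)) ∩ (C ∩ (C ∩ X)).

Reverse inclusion. This inclusion fails. Take A = ∅, C = {1}, X = {1}; then 1 ∈ ((X ∪ C) ∖ (A ∩ C)) ∩ (C ∩ (C ∩ X)) but 1 ∉ A.

(⊆) fails and (⊇) fails.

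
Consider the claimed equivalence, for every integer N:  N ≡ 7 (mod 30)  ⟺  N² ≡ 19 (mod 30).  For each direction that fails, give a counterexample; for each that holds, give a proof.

(→) Suppose N ≡ 7 (mod 30). Write N = 30j + 7. Then (30j + 7)² = 900j² + 420j + 49 = 30(30j² + 14j + 1) + 19, so N² ≡ 19 (mod 30).

(←) This fails: take N = 13. Then 13² = 169 ≡ 19 (mod 30), yet 13 ≡ 13 (mod 30), not 7.

(⇒) holds; (⇐) fails.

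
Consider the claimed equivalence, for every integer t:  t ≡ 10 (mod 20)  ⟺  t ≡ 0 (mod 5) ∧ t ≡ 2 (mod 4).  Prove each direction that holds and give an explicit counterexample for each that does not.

(←) If t ≡ 0 (mod 5) and t ≡ 2 (mod 4), then by the Chinese remainder theorem t ≡ 10 (mod 20). This is exactly t ≡ 10 (mod 20).

(→) Suppose t ≡ 10 (mod 20); write t = 20j + 10. Since 5 ∣ 20, reducing mod 5 gives t ≡ 10 ≡ 0 (mod 5); since 4 ∣ 20, reducing mod 4 gives t ≡ 10 ≡ 2 (mod 4).

Both directions hold; the statement is true.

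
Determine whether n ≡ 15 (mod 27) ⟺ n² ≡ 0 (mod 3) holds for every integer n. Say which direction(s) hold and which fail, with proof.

(⇒) Suppose n ≡ 15 (mod 27). Then n² ≡ 15² = 225 (mod 27), and since 3 ∣ 27, also n² ≡ 0 (mod 3).

(⇐) This fails: take n = 0. Then 0² = 0 ≡ 0 (mod 3), yet 0 ≡ 0 (mod 27), not 15.

Only the forward implication holds.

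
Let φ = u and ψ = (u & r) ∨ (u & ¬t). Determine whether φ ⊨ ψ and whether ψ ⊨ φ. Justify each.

(⇒) This fails. Under t = T, u = T, r = F, the left side is true but the right side is false.

(⇐) Assume the antecedent. If t is true, the antecedent forces (t = T, u = T, r = T), and u holds there. If t is false, the antecedent forces (t = F, u = T, r = F) or (t = F, u = T, r = T), and u holds there. Either way u holds.

(⇒) fails; (⇐) holds.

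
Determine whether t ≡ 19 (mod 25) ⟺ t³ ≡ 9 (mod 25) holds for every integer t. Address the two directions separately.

Both implications hold.

[⇒] Suppose t ≡ 19 (mod 25). Write t = 25j + 19. Then (25j + 19)³ = 15625j³ + 35625j² + 27075j + 6859 = 25(625j³ + 1425j² + 1083j + 274) + 9, so t³ ≡ 9 (mod 25).

[⇐] Conversely, suppose t³ ≡ 9 (mod 25). The only residue r in {0, …, 24} with r³ ≡ 9 (mod 25) is r = 19, so t ≡ 19 (mod 25).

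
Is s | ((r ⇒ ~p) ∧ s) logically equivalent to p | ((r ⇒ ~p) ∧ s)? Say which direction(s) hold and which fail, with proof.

Forward direction. Assume the antecedent. If s is true, p | ((r ⇒ ~p) ∧ s) reduces to true regardless of the other variables. If s is false, the antecedent cannot hold. Either way p | ((r ⇒ ~p) ∧ s) holds.

Converse. This fails. Under s = F, p = T, r = F, the left side is false but the right side is true.

Only the forward direction holds.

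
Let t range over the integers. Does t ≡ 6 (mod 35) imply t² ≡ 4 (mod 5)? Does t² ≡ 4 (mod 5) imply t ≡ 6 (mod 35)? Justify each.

(⇒) This fails: take t = 6. Then 6 ≡ 6 (mod 35), but 6² = 36 ≡ 1 (mod 5), not 4.

(⇐) This fails: take t = 2. Then 2² = 4 ≡ 4 (mod 5), yet 2 ≡ 2 (mod 35), not 6.

Neither direction holds.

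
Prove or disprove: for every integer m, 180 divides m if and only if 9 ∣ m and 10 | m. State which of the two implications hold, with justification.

Only the forward direction holds.

(⇒) If 180 ∣ m, write m = 180q. Since 180 = 20·9, m = 9·(20q), so 9 ∣ m; and since 180 = 18·10, m = 10·(18q), so 10 ∣ m.

(⇐) This fails: take m = 90. Both 9 ∣ 90 and 10 ∣ 90, yet 90 is not a multiple of 180 (since 90 = 0·180 + 90), so 180 ∤ 90.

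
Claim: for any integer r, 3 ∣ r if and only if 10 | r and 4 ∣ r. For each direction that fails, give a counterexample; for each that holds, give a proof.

Neither direction holds.

[⇒] This fails: take r = 3. Certainly 3 ∣ 3, but 10 ∤ 3.

[⇐] This fails: take r = 20. Both 10 ∣ 20 and 4 ∣ 20, yet 20 is not a multiple of 3 (since 20 = 6·3 + 2), so 3 ∤ 20.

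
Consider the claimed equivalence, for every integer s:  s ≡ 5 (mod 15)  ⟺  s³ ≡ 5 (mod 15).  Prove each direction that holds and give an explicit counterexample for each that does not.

(→) Suppose s ≡ 5 (mod 15). Write s = 15j + 5. Then (15j + 5)³ = 3375j³ + 3375j² + 1125j + 125 = 15(225j³ + 225j² + 75j + 8) + 5, so s³ ≡ 5 (mod 15).

(←) Conversely, suppose s³ ≡ 5 (mod 15). The only residue r in {0, …, 14} with r³ ≡ 5 (mod 15) is r = 5, so s ≡ 5 (mod 15).

The biconditional holds.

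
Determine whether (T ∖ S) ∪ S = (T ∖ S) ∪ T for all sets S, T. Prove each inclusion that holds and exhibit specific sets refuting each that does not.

Forward inclusion. This inclusion fails. Take S = {1}, T = ∅; then 1 ∈ (T ∖ S) ∪ S but 1 ∉ (T ∖ S) ∪ T.

Reverse inclusion. Let x ∈ (T ∖ S) ∪ T. Then either x ∈ T and x ∉ S; or x ∈ S ∩ T. In each case x ∈ (T ∖ S) ∪ S, so (T ∖ S) ∪ T ⊆ (T ∖ S) ∪ S.

The sets are not equal: only the reverse inclusion holds.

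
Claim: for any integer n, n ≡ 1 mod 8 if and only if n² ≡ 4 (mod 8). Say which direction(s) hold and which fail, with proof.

[⇒] This fails: take n = 1. Then 1 ≡ 1 (mod 8), but 1² = 1 ≡ 1 (mod 8), not 4.

[⇐] This fails: take n = 2. Then 2² = 4 ≡ 4 (mod 8), yet 2 ≡ 2 (mod 8), not 1.

Neither implication holds.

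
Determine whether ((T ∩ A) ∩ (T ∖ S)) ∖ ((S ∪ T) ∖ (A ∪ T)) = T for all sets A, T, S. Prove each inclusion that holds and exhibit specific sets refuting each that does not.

Only the forward inclusion holds.

(⟹) Let x ∈ ((T ∩ A) ∩ (T ∖ S)) ∖ ((S ∪ T) ∖ (A ∪ T)). Then x ∈ A ∩ T and x ∉ S, from which x ∈ T.

(⟸) This inclusion fails. Take A = ∅, T = {1}, S = ∅; then 1 ∈ T but 1 ∉ ((T ∩ A) ∩ (T ∖ S)) ∖ ((S ∪ T) ∖ (A ∪ T)).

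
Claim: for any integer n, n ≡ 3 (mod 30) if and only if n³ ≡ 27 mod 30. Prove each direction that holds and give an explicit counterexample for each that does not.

(⟹) Suppose n ≡ 3 (mod 30). Write n = 30j + 3. Then (30j + 3)³ = 27000j³ + 8100j² + 810j + 27 = 30(900j³ + 270j² + 27j) + 27, so n³ ≡ 27 (mod 30).

(⟸) Conversely, suppose n³ ≡ 27 (mod 30). The only residue r in {0, …, 29} with r³ ≡ 27 (mod 30) is r = 3, so n ≡ 3 (mod 30).

The biconditional holds.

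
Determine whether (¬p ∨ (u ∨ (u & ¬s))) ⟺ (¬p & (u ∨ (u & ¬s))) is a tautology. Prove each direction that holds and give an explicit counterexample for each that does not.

Only the reverse direction holds.

(←) Assume the antecedent. If p is true, the antecedent cannot hold. If p is false, ¬p ∨ (u ∨ (u & ¬s)) reduces to true regardless of the other variables. Either way ¬p ∨ (u ∨ (u & ¬s)) holds.

(→) This fails. Under p = F, s = F, u = F, the left side is true but the right side is false.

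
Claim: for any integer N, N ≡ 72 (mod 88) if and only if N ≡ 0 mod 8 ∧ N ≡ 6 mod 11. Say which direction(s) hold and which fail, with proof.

The biconditional holds.

(⟹) Suppose N ≡ 72 (mod 88); write N = 88j + 72. Since 8 ∣ 88, reducing mod 8 gives N ≡ 72 ≡ 0 (mod 8); since 11 ∣ 88, reducing mod 11 gives N ≡ 72 ≡ 6 (mod 11).

(⟸) Conversely, if N ≡ 0 (mod 8) and N ≡ 6 (mod 11), then by the Chinese remainder theorem N ≡ 72 (mod 88). This is exactly N ≡ 72 (mod 88).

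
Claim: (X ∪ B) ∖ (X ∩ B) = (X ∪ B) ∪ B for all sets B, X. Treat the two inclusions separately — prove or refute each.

(⊆) holds; (⊇) fails.

Reverse inclusion. This inclusion fails. Take B = {1}, X = {1}; then 1 ∈ (X ∪ B) ∪ B but 1 ∉ (X ∪ B) ∖ (X ∩ B).

Forward inclusion. Let x ∈ (X ∪ B) ∖ (X ∩ B). Then either x ∈ B and x ∉ X; or x ∈ X and x ∉ B. In each case x ∈ (X ∪ B) ∪ B, so (X ∪ B) ∖ (X ∩ B) ⊆ (X ∪ B) ∪ B.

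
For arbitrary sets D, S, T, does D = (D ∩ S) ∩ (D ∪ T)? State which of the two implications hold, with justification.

The sets are not equal: only the reverse inclusion holds.

Forward inclusion. This inclusion fails. Take D = {1}, S = ∅, T = ∅; then 1 ∈ D but 1 ∉ (D ∩ S) ∩ (D ∪ T).

Reverse inclusion. Let x ∈ (D ∩ S) ∩ (D ∪ T). Then either x ∈ D ∩ S and x ∉ T; or x ∈ D ∩ S ∩ T. In each case x ∈ D, so (D ∩ S) ∩ (D ∪ T) ⊆ D.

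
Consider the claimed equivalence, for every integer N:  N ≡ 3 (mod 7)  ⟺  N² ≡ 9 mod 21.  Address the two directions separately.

Neither direction holds.

[⇒] This fails: take N = 10. Then 10 ≡ 3 (mod 7), but 10² = 100 ≡ 16 (mod 21), not 9.

[⇐] This fails: take N = 18. Then 18² = 324 ≡ 9 (mod 21), yet 18 ≡ 4 (mod 7), not 3.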